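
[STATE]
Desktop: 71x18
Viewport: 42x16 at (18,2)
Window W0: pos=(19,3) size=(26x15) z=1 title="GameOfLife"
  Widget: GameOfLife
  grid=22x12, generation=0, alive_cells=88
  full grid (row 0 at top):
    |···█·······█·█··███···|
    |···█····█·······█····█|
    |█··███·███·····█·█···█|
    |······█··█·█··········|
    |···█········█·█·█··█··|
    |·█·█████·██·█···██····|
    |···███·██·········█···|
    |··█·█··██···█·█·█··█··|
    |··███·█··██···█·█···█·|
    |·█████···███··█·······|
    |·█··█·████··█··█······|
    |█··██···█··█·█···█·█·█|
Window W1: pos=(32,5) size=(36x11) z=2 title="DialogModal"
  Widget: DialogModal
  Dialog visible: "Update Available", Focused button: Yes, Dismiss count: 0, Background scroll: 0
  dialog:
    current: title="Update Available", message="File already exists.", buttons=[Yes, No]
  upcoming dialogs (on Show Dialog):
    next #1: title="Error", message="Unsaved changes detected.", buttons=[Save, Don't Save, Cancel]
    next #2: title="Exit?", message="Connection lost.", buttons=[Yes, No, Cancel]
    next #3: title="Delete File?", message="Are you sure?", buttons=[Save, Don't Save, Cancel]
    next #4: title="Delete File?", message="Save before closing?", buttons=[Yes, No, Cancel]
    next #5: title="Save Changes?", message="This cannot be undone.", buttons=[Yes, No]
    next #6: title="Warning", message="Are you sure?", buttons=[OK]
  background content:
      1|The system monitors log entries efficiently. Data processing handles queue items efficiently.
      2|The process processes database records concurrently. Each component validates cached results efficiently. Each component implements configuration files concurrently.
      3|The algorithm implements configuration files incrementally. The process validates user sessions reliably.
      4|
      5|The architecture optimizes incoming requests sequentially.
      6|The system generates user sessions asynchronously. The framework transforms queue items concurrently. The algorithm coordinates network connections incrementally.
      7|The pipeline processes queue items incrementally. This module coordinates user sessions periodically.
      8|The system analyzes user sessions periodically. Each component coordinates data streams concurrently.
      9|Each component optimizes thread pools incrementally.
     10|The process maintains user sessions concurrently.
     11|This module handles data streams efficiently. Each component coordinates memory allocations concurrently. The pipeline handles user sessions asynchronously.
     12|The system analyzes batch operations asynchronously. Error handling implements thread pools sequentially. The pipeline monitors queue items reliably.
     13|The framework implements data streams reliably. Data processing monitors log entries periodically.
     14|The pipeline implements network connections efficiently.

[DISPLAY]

                                          
 ┏━━━━━━━━━━━━━━━━━━━━━━━━┓               
 ┃ GameOfLife             ┃               
 ┠────────────┏━━━━━━━━━━━━━━━━━━━━━━━━━━━
 ┃Gen: 0      ┃ DialogModal               
 ┃···█····█···┠───────────────────────────
 ┃█··███·███··┃The system monitors log ent
 ┃······█··█·█┃The p┌─────────────────────
 ┃···█········┃The a│   Update Available  
 ┃·█·█████·██·┃     │ File already exists.
 ┃···███·██···┃The a│      [Yes]  No      
 ┃··█·█··██···┃The s└─────────────────────
 ┃··███·█··██·┃The pipeline processes queu
 ┃·█████···███┗━━━━━━━━━━━━━━━━━━━━━━━━━━━
 ┃·█··█·████··█··█······  ┃               
 ┗━━━━━━━━━━━━━━━━━━━━━━━━┛               


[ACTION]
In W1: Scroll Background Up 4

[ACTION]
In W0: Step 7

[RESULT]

                                          
 ┏━━━━━━━━━━━━━━━━━━━━━━━━┓               
 ┃ GameOfLife             ┃               
 ┠────────────┏━━━━━━━━━━━━━━━━━━━━━━━━━━━
 ┃Gen: 7      ┃ DialogModal               
 ┃········██··┠───────────────────────────
 ┃············┃The system monitors log ent
 ┃···█········┃The p┌─────────────────────
 ┃···█········┃The a│   Update Available  
 ┃···█······██┃     │ File already exists.
 ┃·········██·┃The a│      [Yes]  No      
 ┃············┃The s└─────────────────────
 ┃······█·····┃The pipeline processes queu
 ┃······█·····┗━━━━━━━━━━━━━━━━━━━━━━━━━━━
 ┃······█···············  ┃               
 ┗━━━━━━━━━━━━━━━━━━━━━━━━┛               


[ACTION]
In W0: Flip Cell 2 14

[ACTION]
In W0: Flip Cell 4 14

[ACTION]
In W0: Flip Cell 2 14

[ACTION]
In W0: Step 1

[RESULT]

                                          
 ┏━━━━━━━━━━━━━━━━━━━━━━━━┓               
 ┃ GameOfLife             ┃               
 ┠────────────┏━━━━━━━━━━━━━━━━━━━━━━━━━━━
 ┃Gen: 8      ┃ DialogModal               
 ┃········██··┠───────────────────────────
 ┃············┃The system monitors log ent
 ┃············┃The p┌─────────────────────
 ┃··███·······┃The a│   Update Available  
 ┃·········██·┃     │ File already exists.
 ┃·········██·┃The a│      [Yes]  No      
 ┃············┃The s└─────────────────────
 ┃············┃The pipeline processes queu
 ┃·····███····┗━━━━━━━━━━━━━━━━━━━━━━━━━━━
 ┃······················  ┃               
 ┗━━━━━━━━━━━━━━━━━━━━━━━━┛               


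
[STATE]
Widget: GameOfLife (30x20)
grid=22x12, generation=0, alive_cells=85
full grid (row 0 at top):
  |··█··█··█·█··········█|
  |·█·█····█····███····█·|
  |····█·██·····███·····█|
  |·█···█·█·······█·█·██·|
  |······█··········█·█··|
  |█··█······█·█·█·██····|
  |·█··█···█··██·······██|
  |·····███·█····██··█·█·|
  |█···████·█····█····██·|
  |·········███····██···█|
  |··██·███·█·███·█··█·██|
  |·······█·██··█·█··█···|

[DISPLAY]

Gen: 0                        
··█··█··█·█··········█        
·█·█····█····███····█·        
····█·██·····███·····█        
·█···█·█·······█·█·██·        
······█··········█·█··        
█··█······█·█·█·██····        
·█··█···█··██·······██        
·····███·█····██··█·█·        
█···████·█····█····██·        
·········███····██···█        
··██·███·█·███·█··█·██        
·······█·██··█·█··█···        
                              
                              
                              
                              
                              
                              
                              


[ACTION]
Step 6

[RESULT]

Gen: 6                        
··········█···········        
███········█········██        
█·█·················██        
·██···██··██··········        
······██·██···········        
·····██·███···███·····        
····██········██······        
············█·█·······        
·······███·██·········        
·····█··███·█·········        
······██····█·········        
··········███·········        
                              
                              
                              
                              
                              
                              
                              


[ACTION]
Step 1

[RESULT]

Gen: 7                        
·█····················        
█·█·················██        
█··█······██········██        
·██···██████··········        
···············█······        
····█···█·█···█·█·····        
····███··█······█·····        
········█··██·██······        
·······█····█·········        
··········█·██········        
······███···██········        
···········██·········        
                              
                              
                              
                              
                              
                              
                              


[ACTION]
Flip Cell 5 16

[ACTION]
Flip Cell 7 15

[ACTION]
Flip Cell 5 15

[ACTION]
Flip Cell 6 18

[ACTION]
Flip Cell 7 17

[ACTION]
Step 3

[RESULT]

Gen: 10                       
·█····················        
█·█·················██        
█··█·····███········██        
·██······█·█··········        
·········█···█········        
····██·····██···██····        
···█·······█·█···██···        
····██·····█·█··██····        
····███·····██········        
······················        
······███·············        
·······█··············        
                              
                              
                              
                              
                              
                              
                              


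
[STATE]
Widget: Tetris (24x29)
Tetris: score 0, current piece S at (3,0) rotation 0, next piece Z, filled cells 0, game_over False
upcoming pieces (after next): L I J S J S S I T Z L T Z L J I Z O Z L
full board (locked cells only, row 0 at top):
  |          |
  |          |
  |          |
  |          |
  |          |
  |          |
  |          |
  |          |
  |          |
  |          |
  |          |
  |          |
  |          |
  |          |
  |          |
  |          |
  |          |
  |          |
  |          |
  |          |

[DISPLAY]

    ░░    │Next:        
   ░░     │▓▓           
          │ ▓▓          
          │             
          │             
          │             
          │Score:       
          │0            
          │             
          │             
          │             
          │             
          │             
          │             
          │             
          │             
          │             
          │             
          │             
          │             
          │             
          │             
          │             
          │             
          │             
          │             
          │             
          │             
          │             


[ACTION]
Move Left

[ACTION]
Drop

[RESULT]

          │Next:        
   ░░     │▓▓           
  ░░      │ ▓▓          
          │             
          │             
          │             
          │Score:       
          │0            
          │             
          │             
          │             
          │             
          │             
          │             
          │             
          │             
          │             
          │             
          │             
          │             
          │             
          │             
          │             
          │             
          │             
          │             
          │             
          │             
          │             


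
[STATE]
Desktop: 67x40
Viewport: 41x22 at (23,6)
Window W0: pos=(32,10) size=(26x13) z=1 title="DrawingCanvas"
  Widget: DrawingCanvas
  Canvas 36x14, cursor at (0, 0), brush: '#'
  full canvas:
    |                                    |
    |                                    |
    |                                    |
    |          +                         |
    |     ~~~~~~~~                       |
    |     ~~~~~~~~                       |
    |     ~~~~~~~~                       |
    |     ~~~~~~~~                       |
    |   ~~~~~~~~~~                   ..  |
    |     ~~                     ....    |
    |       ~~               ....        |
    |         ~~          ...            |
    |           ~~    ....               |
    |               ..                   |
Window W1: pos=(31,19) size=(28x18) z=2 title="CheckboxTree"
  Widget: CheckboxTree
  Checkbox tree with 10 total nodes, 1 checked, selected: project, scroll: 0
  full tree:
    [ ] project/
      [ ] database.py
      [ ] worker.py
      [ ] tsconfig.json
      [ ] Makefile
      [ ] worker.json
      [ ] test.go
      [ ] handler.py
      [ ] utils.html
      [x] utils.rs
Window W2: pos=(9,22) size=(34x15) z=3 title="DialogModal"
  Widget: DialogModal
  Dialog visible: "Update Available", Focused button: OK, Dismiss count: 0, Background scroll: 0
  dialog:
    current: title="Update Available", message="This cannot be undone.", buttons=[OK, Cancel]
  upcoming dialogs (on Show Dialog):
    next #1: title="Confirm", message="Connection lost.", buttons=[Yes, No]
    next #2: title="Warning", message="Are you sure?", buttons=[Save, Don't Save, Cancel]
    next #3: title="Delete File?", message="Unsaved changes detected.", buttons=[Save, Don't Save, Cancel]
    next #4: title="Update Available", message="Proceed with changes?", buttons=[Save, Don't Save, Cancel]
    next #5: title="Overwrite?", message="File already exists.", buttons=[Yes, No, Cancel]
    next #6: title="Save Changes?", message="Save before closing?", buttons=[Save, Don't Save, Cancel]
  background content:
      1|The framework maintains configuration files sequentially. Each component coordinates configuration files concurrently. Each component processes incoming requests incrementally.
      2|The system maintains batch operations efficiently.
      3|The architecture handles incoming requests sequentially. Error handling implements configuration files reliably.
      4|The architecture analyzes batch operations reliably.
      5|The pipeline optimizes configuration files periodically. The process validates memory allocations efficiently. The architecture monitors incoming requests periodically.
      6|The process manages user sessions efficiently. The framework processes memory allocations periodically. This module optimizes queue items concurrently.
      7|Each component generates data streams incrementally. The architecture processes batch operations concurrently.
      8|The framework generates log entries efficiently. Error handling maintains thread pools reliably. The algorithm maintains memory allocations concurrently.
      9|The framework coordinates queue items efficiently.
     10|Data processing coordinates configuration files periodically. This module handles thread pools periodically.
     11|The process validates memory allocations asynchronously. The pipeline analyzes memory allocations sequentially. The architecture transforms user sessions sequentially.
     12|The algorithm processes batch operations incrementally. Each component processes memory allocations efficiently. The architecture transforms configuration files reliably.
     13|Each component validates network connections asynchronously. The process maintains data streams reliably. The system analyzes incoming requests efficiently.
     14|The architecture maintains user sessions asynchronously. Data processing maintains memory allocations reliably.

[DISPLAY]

                                         
                                         
                                         
                                         
         ┏━━━━━━━━━━━━━━━━━━━━━━━━┓      
         ┃ DrawingCanvas          ┃      
         ┠────────────────────────┨      
         ┃+                       ┃      
         ┃                        ┃      
         ┃                        ┃      
         ┃          +             ┃      
         ┃     ~~~~~~~~           ┃      
         ┃     ~~~~~~~~           ┃      
        ┏━━━━━━━━━━━━━━━━━━━━━━━━━━┓     
        ┃ CheckboxTree             ┃     
        ┠──────────────────────────┨     
━━━━━━━━━━━━━━━━━━━┓t/             ┃     
                   ┃base.py        ┃     
───────────────────┨er.py          ┃     
 maintains configur┃nfig.json      ┃     
intains batch opera┃file           ┃     
ure handles incomin┃er.json        ┃     


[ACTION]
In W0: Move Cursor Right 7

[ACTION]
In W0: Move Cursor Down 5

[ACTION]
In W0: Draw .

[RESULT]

                                         
                                         
                                         
                                         
         ┏━━━━━━━━━━━━━━━━━━━━━━━━┓      
         ┃ DrawingCanvas          ┃      
         ┠────────────────────────┨      
         ┃                        ┃      
         ┃                        ┃      
         ┃                        ┃      
         ┃          +             ┃      
         ┃     ~~~~~~~~           ┃      
         ┃     ~~.~~~~~           ┃      
        ┏━━━━━━━━━━━━━━━━━━━━━━━━━━┓     
        ┃ CheckboxTree             ┃     
        ┠──────────────────────────┨     
━━━━━━━━━━━━━━━━━━━┓t/             ┃     
                   ┃base.py        ┃     
───────────────────┨er.py          ┃     
 maintains configur┃nfig.json      ┃     
intains batch opera┃file           ┃     
ure handles incomin┃er.json        ┃     


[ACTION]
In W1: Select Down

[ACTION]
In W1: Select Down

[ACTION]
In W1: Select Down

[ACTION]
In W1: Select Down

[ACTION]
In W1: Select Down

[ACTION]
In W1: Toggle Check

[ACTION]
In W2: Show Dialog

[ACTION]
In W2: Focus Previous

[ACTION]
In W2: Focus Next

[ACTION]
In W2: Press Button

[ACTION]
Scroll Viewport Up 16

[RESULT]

                                         
                                         
                                         
                                         
                                         
                                         
                                         
                                         
                                         
                                         
         ┏━━━━━━━━━━━━━━━━━━━━━━━━┓      
         ┃ DrawingCanvas          ┃      
         ┠────────────────────────┨      
         ┃                        ┃      
         ┃                        ┃      
         ┃                        ┃      
         ┃          +             ┃      
         ┃     ~~~~~~~~           ┃      
         ┃     ~~.~~~~~           ┃      
        ┏━━━━━━━━━━━━━━━━━━━━━━━━━━┓     
        ┃ CheckboxTree             ┃     
        ┠──────────────────────────┨     


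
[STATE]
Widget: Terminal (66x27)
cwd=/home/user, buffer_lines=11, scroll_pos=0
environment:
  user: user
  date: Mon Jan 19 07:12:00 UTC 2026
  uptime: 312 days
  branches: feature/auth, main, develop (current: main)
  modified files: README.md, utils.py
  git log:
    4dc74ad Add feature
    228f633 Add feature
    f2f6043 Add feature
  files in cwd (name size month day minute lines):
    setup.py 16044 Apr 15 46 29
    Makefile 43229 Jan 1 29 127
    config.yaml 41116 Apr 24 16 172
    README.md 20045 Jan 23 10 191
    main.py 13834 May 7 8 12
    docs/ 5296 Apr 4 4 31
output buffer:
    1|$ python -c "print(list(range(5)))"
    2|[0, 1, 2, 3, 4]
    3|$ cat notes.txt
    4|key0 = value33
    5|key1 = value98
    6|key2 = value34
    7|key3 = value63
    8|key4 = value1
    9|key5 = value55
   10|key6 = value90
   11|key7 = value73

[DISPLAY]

$ python -c "print(list(range(5)))"                               
[0, 1, 2, 3, 4]                                                   
$ cat notes.txt                                                   
key0 = value33                                                    
key1 = value98                                                    
key2 = value34                                                    
key3 = value63                                                    
key4 = value1                                                     
key5 = value55                                                    
key6 = value90                                                    
key7 = value73                                                    
$ █                                                               
                                                                  
                                                                  
                                                                  
                                                                  
                                                                  
                                                                  
                                                                  
                                                                  
                                                                  
                                                                  
                                                                  
                                                                  
                                                                  
                                                                  
                                                                  


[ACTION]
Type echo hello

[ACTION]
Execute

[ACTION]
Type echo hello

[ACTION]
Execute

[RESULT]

$ python -c "print(list(range(5)))"                               
[0, 1, 2, 3, 4]                                                   
$ cat notes.txt                                                   
key0 = value33                                                    
key1 = value98                                                    
key2 = value34                                                    
key3 = value63                                                    
key4 = value1                                                     
key5 = value55                                                    
key6 = value90                                                    
key7 = value73                                                    
$ echo hello                                                      
hello                                                             
$ echo hello                                                      
hello                                                             
$ █                                                               
                                                                  
                                                                  
                                                                  
                                                                  
                                                                  
                                                                  
                                                                  
                                                                  
                                                                  
                                                                  
                                                                  


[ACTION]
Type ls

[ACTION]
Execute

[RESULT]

$ python -c "print(list(range(5)))"                               
[0, 1, 2, 3, 4]                                                   
$ cat notes.txt                                                   
key0 = value33                                                    
key1 = value98                                                    
key2 = value34                                                    
key3 = value63                                                    
key4 = value1                                                     
key5 = value55                                                    
key6 = value90                                                    
key7 = value73                                                    
$ echo hello                                                      
hello                                                             
$ echo hello                                                      
hello                                                             
$ ls                                                              
setup.py  Makefile  config.yaml  README.md  main.py  docs/        
$ █                                                               
                                                                  
                                                                  
                                                                  
                                                                  
                                                                  
                                                                  
                                                                  
                                                                  
                                                                  


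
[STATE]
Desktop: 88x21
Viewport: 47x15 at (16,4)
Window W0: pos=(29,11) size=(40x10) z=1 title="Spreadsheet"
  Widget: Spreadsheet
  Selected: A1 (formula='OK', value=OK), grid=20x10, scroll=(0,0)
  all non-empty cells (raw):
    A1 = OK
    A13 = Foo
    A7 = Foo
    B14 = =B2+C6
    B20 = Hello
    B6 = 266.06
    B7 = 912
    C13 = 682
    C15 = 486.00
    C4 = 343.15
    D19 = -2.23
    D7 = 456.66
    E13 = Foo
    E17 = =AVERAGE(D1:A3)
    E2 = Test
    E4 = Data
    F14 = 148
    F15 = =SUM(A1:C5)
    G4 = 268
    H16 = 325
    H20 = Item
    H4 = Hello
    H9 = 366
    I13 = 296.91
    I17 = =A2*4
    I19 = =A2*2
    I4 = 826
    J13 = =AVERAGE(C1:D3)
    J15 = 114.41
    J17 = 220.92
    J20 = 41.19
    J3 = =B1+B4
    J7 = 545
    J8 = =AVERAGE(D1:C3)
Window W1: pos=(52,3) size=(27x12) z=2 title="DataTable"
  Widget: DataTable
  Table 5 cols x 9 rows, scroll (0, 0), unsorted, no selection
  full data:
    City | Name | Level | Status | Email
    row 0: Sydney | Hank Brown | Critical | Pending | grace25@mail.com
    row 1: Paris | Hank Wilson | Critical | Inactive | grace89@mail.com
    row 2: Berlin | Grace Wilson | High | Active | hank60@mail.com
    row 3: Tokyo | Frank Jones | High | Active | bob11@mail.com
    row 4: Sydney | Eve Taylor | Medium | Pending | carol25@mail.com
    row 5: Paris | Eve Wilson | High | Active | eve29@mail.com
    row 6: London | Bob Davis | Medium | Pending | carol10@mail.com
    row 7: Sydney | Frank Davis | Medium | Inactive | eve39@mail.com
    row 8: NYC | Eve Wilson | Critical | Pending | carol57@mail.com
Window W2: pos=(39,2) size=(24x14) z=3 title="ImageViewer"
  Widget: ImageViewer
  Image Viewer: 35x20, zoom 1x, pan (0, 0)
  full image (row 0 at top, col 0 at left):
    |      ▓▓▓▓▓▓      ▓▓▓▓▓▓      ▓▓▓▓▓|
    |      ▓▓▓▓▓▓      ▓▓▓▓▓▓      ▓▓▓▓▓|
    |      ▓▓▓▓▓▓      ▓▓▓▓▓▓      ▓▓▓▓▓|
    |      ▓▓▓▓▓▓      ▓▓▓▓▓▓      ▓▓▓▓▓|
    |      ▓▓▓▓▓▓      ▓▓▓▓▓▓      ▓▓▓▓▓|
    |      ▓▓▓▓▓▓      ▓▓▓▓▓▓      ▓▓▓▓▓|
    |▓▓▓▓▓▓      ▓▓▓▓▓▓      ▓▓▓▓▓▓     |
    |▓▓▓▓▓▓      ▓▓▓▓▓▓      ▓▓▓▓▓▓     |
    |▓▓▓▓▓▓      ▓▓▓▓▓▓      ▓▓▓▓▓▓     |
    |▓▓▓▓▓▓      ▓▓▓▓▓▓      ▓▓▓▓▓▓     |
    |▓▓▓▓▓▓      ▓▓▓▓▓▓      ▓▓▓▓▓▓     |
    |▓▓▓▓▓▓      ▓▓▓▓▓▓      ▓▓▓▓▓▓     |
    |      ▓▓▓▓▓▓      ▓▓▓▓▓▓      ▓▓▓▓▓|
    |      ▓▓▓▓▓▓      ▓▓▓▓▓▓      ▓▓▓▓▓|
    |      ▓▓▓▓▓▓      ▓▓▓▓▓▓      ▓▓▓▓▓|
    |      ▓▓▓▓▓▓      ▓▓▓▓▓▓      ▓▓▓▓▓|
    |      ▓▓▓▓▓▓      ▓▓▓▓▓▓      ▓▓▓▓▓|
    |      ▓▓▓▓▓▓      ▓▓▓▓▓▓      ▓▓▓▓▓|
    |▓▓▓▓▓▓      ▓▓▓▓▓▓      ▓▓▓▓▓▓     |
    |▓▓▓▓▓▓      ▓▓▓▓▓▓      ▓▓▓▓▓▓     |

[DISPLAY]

                       ┠──────────────────────┨
                       ┃      ▓▓▓▓▓▓      ▓▓▓▓┃
                       ┃      ▓▓▓▓▓▓      ▓▓▓▓┃
                       ┃      ▓▓▓▓▓▓      ▓▓▓▓┃
                       ┃      ▓▓▓▓▓▓      ▓▓▓▓┃
                       ┃      ▓▓▓▓▓▓      ▓▓▓▓┃
                       ┃      ▓▓▓▓▓▓      ▓▓▓▓┃
             ┏━━━━━━━━━┃▓▓▓▓▓▓      ▓▓▓▓▓▓    ┃
             ┃ Spreadsh┃▓▓▓▓▓▓      ▓▓▓▓▓▓    ┃
             ┠─────────┃▓▓▓▓▓▓      ▓▓▓▓▓▓    ┃
             ┃A1: OK   ┃▓▓▓▓▓▓      ▓▓▓▓▓▓    ┃
             ┃       A ┗━━━━━━━━━━━━━━━━━━━━━━┛
             ┃---------------------------------
             ┃  1 [OK]           0       0     
             ┃  2        0       0       0     


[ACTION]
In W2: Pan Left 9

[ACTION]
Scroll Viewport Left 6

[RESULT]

                             ┠─────────────────
                             ┃      ▓▓▓▓▓▓     
                             ┃      ▓▓▓▓▓▓     
                             ┃      ▓▓▓▓▓▓     
                             ┃      ▓▓▓▓▓▓     
                             ┃      ▓▓▓▓▓▓     
                             ┃      ▓▓▓▓▓▓     
                   ┏━━━━━━━━━┃▓▓▓▓▓▓      ▓▓▓▓▓
                   ┃ Spreadsh┃▓▓▓▓▓▓      ▓▓▓▓▓
                   ┠─────────┃▓▓▓▓▓▓      ▓▓▓▓▓
                   ┃A1: OK   ┃▓▓▓▓▓▓      ▓▓▓▓▓
                   ┃       A ┗━━━━━━━━━━━━━━━━━
                   ┃---------------------------
                   ┃  1 [OK]           0       
                   ┃  2        0       0       


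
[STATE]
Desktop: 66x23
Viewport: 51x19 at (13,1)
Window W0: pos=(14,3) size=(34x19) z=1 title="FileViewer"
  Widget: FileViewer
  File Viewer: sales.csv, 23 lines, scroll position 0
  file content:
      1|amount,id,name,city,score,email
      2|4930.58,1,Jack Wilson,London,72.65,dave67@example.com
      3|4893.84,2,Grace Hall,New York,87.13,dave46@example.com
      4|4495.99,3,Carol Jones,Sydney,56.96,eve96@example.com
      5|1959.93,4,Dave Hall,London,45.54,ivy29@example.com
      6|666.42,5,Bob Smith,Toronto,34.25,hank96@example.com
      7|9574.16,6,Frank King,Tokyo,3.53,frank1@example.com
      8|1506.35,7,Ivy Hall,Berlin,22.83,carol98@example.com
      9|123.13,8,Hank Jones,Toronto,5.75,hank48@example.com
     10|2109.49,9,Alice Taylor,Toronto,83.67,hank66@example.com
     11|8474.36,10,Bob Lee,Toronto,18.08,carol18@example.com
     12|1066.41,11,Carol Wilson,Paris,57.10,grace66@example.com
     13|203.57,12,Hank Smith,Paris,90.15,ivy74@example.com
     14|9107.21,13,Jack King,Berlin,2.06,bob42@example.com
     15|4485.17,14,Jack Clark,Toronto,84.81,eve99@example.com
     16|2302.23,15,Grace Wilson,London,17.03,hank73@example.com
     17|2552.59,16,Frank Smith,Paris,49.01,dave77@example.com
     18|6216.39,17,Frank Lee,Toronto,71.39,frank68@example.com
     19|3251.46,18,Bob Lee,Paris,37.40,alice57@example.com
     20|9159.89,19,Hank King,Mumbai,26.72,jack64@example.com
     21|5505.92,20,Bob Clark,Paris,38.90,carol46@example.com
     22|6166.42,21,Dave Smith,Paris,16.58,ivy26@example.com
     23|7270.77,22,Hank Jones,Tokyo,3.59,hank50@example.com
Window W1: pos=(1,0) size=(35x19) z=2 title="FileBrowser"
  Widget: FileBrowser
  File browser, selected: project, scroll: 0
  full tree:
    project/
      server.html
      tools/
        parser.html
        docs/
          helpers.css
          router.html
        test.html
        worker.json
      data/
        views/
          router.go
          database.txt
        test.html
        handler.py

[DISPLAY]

r                     ┃                            
──────────────────────┨                            
ct/                   ┃━━━━━━━━━━━┓                
html                  ┃           ┃                
ls/                   ┃───────────┨                
a/                    ┃core,email▲┃                
                      ┃,London,72█┃                
                      ┃New York,8░┃                
                      ┃,Sydney,56░┃                
                      ┃ondon,45.5░┃                
                      ┃ronto,34.2░┃                
                      ┃Tokyo,3.53░┃                
                      ┃rlin,22.83░┃                
                      ┃oronto,5.7░┃                
                      ┃r,Toronto,░┃                
                      ┃ronto,18.0░┃                
                      ┃on,Paris,5░┃                
━━━━━━━━━━━━━━━━━━━━━━┛Paris,90.1░┃                
 ┃9107.21,13,Jack King,Berlin,2.0░┃                


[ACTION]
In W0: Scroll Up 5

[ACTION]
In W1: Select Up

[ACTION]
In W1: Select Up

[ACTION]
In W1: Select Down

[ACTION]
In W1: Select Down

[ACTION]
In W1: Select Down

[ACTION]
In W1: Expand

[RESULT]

r                     ┃                            
──────────────────────┨                            
ct/                   ┃━━━━━━━━━━━┓                
html                  ┃           ┃                
ls/                   ┃───────────┨                
a/                    ┃core,email▲┃                
iews/                 ┃,London,72█┃                
html                  ┃New York,8░┃                
er.py                 ┃,Sydney,56░┃                
                      ┃ondon,45.5░┃                
                      ┃ronto,34.2░┃                
                      ┃Tokyo,3.53░┃                
                      ┃rlin,22.83░┃                
                      ┃oronto,5.7░┃                
                      ┃r,Toronto,░┃                
                      ┃ronto,18.0░┃                
                      ┃on,Paris,5░┃                
━━━━━━━━━━━━━━━━━━━━━━┛Paris,90.1░┃                
 ┃9107.21,13,Jack King,Berlin,2.0░┃                


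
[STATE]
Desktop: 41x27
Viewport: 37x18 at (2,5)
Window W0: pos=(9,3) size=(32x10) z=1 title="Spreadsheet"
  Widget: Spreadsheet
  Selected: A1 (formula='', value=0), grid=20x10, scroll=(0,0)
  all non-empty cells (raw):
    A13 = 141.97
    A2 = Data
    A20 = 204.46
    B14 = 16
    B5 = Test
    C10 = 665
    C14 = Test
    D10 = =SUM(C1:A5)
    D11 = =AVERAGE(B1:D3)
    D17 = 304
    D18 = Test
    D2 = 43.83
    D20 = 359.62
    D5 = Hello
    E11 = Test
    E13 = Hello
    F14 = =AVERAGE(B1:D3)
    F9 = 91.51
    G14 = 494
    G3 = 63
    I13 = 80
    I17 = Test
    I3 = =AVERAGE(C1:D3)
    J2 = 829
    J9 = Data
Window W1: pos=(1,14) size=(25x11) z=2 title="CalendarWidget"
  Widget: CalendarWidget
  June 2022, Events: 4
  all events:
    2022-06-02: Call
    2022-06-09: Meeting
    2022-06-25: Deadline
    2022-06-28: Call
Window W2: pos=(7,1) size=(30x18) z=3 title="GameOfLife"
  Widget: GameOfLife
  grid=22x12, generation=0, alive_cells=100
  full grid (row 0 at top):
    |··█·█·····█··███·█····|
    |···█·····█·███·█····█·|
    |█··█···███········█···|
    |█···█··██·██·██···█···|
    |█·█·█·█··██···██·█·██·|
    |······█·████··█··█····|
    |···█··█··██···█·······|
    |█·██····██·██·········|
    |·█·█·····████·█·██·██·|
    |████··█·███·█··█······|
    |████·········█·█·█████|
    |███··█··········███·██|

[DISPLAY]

     ┃··█·█·····█··███·█····      ┃──
     ┃···█·····█·███·█····█·      ┃  
     ┃█··█···███········█···      ┃  
     ┃█···█··██·██·██···█···      ┃--
     ┃█·█·█·█··██···██·█·██·      ┃0 
     ┃······█·████··█··█····      ┃0 
     ┃···█··█··██···█·······      ┃0 
     ┃█·██····██·██·········      ┃━━
     ┃·█·█·····████·█·██·██·      ┃  
━━━━━┃████··█·███·█··█······      ┃  
 Cale┃████·········█·█·█████      ┃  
─────┃███··█··········███·██      ┃  
     ┃                            ┃  
Mo Tu┗━━━━━━━━━━━━━━━━━━━━━━━━━━━━┛  
       1  2*  3  4  5  ┃             
 6  7  8  9* 10 11 12  ┃             
13 14 15 16 17 18 19   ┃             
20 21 22 23 24 25* 26  ┃             


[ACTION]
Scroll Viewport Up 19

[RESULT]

                                     
     ┏━━━━━━━━━━━━━━━━━━━━━━━━━━━━┓  
     ┃ GameOfLife                 ┃  
     ┠────────────────────────────┨━━
     ┃Gen: 0                      ┃  
     ┃··█·█·····█··███·█····      ┃──
     ┃···█·····█·███·█····█·      ┃  
     ┃█··█···███········█···      ┃  
     ┃█···█··██·██·██···█···      ┃--
     ┃█·█·█·█··██···██·█·██·      ┃0 
     ┃······█·████··█··█····      ┃0 
     ┃···█··█··██···█·······      ┃0 
     ┃█·██····██·██·········      ┃━━
     ┃·█·█·····████·█·██·██·      ┃  
━━━━━┃████··█·███·█··█······      ┃  
 Cale┃████·········█·█·█████      ┃  
─────┃███··█··········███·██      ┃  
     ┃                            ┃  


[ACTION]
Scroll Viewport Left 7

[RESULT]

                                     
       ┏━━━━━━━━━━━━━━━━━━━━━━━━━━━━┓
       ┃ GameOfLife                 ┃
       ┠────────────────────────────┨
       ┃Gen: 0                      ┃
       ┃··█·█·····█··███·█····      ┃
       ┃···█·····█·███·█····█·      ┃
       ┃█··█···███········█···      ┃
       ┃█···█··██·██·██···█···      ┃
       ┃█·█·█·█··██···██·█·██·      ┃
       ┃······█·████··█··█····      ┃
       ┃···█··█··██···█·······      ┃
       ┃█·██····██·██·········      ┃
       ┃·█·█·····████·█·██·██·      ┃
 ┏━━━━━┃████··█·███·█··█······      ┃
 ┃ Cale┃████·········█·█·█████      ┃
 ┠─────┃███··█··········███·██      ┃
 ┃     ┃                            ┃


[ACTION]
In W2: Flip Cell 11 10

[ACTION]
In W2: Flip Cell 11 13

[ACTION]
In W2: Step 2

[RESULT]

                                     
       ┏━━━━━━━━━━━━━━━━━━━━━━━━━━━━┓
       ┃ GameOfLife                 ┃
       ┠────────────────────────────┨
       ┃Gen: 2                      ┃
       ┃··███·····██·█·██·····      ┃
       ┃··█········█·█·██·····      ┃
       ┃··█···█···██·····██···      ┃
       ┃··█···██····████·█·█··      ┃
       ┃··██··█····█·······█··      ┃
       ┃···██··█···█··█·█·█···      ┃
       ┃·······█···█···█······      ┃
       ┃····█·······█████·····      ┃
       ┃····██·██·····███·····      ┃
 ┏━━━━━┃···███······██·█······      ┃
 ┃ Cale┃···██······███·██···██      ┃
 ┠─────┃···········█████······      ┃
 ┃     ┃                            ┃
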